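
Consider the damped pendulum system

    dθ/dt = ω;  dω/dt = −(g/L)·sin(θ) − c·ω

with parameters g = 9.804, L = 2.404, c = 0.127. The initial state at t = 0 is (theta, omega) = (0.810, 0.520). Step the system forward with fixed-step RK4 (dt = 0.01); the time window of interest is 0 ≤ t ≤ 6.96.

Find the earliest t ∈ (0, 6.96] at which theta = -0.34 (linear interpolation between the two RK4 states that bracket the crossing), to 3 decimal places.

t = 1.226

t=0.000: state=(0.810, 0.520)
step 1 (dt=0.01): k1=(0.520, -3.020), k2=(0.505, -3.025), k3=(0.505, -3.025), k4=(0.490, -3.030); state += dt/6·(k1+2k2+2k3+k4)
t=0.010: state=(0.815, 0.490)
t=0.020: state=(0.820, 0.459)
t=0.030: state=(0.824, 0.429)
continuing one RK4 step at a time; state shown every 25 steps (Δt=0.25):
t=0.250: state=(0.844, -0.246)
t=0.500: state=(0.693, -0.945)
t=0.750: state=(0.389, -1.438)
t=1.000: state=(0.002, -1.589)
t=1.220: state=(-0.331, -1.397)
next step: t=1.230: state=(-0.345, -1.382) — theta has crossed -0.34
linear interpolation between t=1.220 (-0.33149) and t=1.230 (-0.34539) → t≈1.226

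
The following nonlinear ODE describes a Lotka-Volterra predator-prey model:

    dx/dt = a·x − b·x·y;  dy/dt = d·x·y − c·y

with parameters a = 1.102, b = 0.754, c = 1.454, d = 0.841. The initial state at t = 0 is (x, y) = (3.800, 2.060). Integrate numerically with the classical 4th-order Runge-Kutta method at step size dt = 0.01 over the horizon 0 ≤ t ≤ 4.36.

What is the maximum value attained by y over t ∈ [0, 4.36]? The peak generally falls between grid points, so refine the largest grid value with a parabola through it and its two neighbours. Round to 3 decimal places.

max y = 3.712

t=0.000: state=(3.800, 2.060)
step 1 (dt=0.01): k1=(-1.715, 3.588), k2=(-1.762, 3.604), k3=(-1.762, 3.604), k4=(-1.810, 3.620); state += dt/6·(k1+2k2+2k3+k4)
t=0.010: state=(3.782, 2.096)
t=0.020: state=(3.764, 2.132)
t=0.030: state=(3.744, 2.169)
continuing one RK4 step at a time; state shown every 20 steps (Δt=0.2):
t=0.200: state=(3.283, 2.807)
t=0.400: state=(2.548, 3.431)
t=0.600: state=(1.845, 3.705)
t=0.800: state=(1.320, 3.605)
t=1.000: state=(0.978, 3.263)
t=1.200: state=(0.771, 2.822)
t=1.400: state=(0.649, 2.375)
t=1.600: state=(0.584, 1.969)
t=1.800: state=(0.556, 1.619)
t=2.000: state=(0.555, 1.329)
t=2.200: state=(0.577, 1.092)
t=2.400: state=(0.619, 0.903)
t=2.600: state=(0.681, 0.753)
t=2.800: state=(0.765, 0.635)
t=3.000: state=(0.873, 0.545)
t=3.200: state=(1.008, 0.477)
t=3.400: state=(1.173, 0.428)
t=3.600: state=(1.375, 0.397)
t=3.800: state=(1.617, 0.381)
t=4.000: state=(1.903, 0.383)
t=4.200: state=(2.236, 0.405)
t=4.360: state=(2.535, 0.442)
largest grid value and its neighbours: y(0.630)=3.71183, y(0.640)=3.71214, y(0.650)=3.71154
parabola through these three points peaks at t≈0.638 with y≈3.71215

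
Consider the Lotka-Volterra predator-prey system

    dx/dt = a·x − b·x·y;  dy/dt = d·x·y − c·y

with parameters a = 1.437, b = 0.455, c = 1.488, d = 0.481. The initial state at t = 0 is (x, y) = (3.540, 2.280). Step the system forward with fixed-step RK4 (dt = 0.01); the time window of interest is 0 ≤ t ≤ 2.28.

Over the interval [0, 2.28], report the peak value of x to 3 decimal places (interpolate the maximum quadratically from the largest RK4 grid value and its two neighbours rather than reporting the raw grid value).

t=0.000: state=(3.540, 2.280)
step 1 (dt=0.01): k1=(1.415, 0.490), k2=(1.413, 0.498), k3=(1.413, 0.498), k4=(1.412, 0.506); state += dt/6·(k1+2k2+2k3+k4)
t=0.010: state=(3.554, 2.285)
t=0.020: state=(3.568, 2.290)
t=0.030: state=(3.582, 2.295)
continuing one RK4 step at a time; state shown every 10 steps (Δt=0.1):
t=0.100: state=(3.680, 2.337)
t=0.200: state=(3.814, 2.412)
t=0.300: state=(3.937, 2.505)
t=0.400: state=(4.046, 2.615)
t=0.500: state=(4.136, 2.744)
t=0.600: state=(4.200, 2.890)
t=0.700: state=(4.237, 3.051)
t=0.800: state=(4.241, 3.224)
t=0.900: state=(4.211, 3.405)
t=1.000: state=(4.146, 3.588)
t=1.100: state=(4.050, 3.766)
t=1.200: state=(3.924, 3.932)
t=1.300: state=(3.775, 4.078)
t=1.400: state=(3.610, 4.197)
t=1.500: state=(3.436, 4.285)
t=1.600: state=(3.260, 4.338)
t=1.700: state=(3.088, 4.355)
t=1.800: state=(2.925, 4.336)
t=1.900: state=(2.776, 4.286)
t=2.000: state=(2.641, 4.207)
t=2.100: state=(2.524, 4.104)
t=2.200: state=(2.424, 3.984)
t=2.280: state=(2.357, 3.877)
largest grid value and its neighbours: x(0.750)=4.24297, x(0.760)=4.24323, x(0.770)=4.24315
parabola through these three points peaks at t≈0.763 with x≈4.24324

max x = 4.243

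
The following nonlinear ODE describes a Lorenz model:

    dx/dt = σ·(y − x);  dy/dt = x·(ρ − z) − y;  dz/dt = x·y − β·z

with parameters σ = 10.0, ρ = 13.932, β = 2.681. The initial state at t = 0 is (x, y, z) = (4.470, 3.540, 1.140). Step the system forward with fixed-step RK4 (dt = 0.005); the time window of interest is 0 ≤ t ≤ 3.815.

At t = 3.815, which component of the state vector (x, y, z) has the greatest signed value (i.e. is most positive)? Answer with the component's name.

largest component: z

t=0.000: state=(4.470, 3.540, 1.140)
step 1 (dt=0.005): k1=(-9.300, 53.640, 12.767), k2=(-7.726, 53.067, 13.196), k3=(-7.780, 53.114, 13.201), k4=(-6.255, 52.585, 13.630); state += dt/6·(k1+2k2+2k3+k4)
t=0.005: state=(4.431, 3.805, 1.206)
t=0.010: state=(4.407, 4.066, 1.276)
t=0.015: state=(4.397, 4.323, 1.351)
continuing one RK4 step at a time; state shown every 40 steps (Δt=0.2):
t=0.200: state=(9.269, 12.902, 10.109)
t=0.400: state=(7.897, 3.097, 20.487)
t=0.600: state=(1.359, 0.076, 12.521)
t=0.800: state=(0.519, 0.564, 7.356)
t=1.000: state=(1.043, 1.553, 4.424)
t=1.200: state=(3.055, 4.775, 3.572)
t=1.400: state=(8.441, 11.556, 10.095)
t=1.600: state=(8.218, 4.566, 19.618)
t=1.800: state=(2.373, 1.029, 12.966)
t=2.000: state=(1.678, 1.995, 7.968)
t=2.200: state=(3.350, 4.801, 5.946)
t=2.400: state=(7.624, 10.039, 10.313)
t=2.600: state=(8.230, 5.893, 18.201)
t=2.800: state=(3.524, 2.169, 13.520)
t=3.000: state=(2.836, 3.270, 9.050)
t=3.200: state=(4.918, 6.550, 8.223)
t=3.400: state=(8.223, 9.099, 13.872)
t=3.600: state=(6.416, 4.428, 16.299)
t=3.800: state=(3.727, 3.257, 12.037)
t=3.815: state=(3.666, 3.321, 11.741)
compare at T: x=3.666, y=3.321, z=11.741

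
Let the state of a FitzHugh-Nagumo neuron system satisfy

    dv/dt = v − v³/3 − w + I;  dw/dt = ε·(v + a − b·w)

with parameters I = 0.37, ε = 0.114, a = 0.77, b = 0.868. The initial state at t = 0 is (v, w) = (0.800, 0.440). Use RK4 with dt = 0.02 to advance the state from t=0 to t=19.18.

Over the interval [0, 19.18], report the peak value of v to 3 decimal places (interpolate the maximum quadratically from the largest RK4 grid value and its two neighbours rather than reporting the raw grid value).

t=0.000: state=(0.800, 0.440)
step 1 (dt=0.02): k1=(0.559, 0.135), k2=(0.560, 0.136), k3=(0.560, 0.136), k4=(0.561, 0.136); state += dt/6·(k1+2k2+2k3+k4)
t=0.020: state=(0.811, 0.443)
t=0.040: state=(0.822, 0.445)
t=0.060: state=(0.834, 0.448)
continuing one RK4 step at a time; state shown every 50 steps (Δt=1):
t=1.000: state=(1.294, 0.598)
t=2.000: state=(1.456, 0.778)
t=3.000: state=(1.407, 0.944)
t=4.000: state=(1.287, 1.086)
t=5.000: state=(1.129, 1.198)
t=6.000: state=(0.919, 1.280)
t=7.000: state=(0.594, 1.327)
t=8.000: state=(-0.079, 1.318)
t=9.000: state=(-1.455, 1.196)
t=10.000: state=(-1.962, 0.970)
t=11.000: state=(-1.924, 0.750)
t=12.000: state=(-1.851, 0.558)
t=13.000: state=(-1.778, 0.393)
t=14.000: state=(-1.707, 0.250)
t=15.000: state=(-1.638, 0.129)
t=16.000: state=(-1.571, 0.026)
t=17.000: state=(-1.507, -0.060)
t=18.000: state=(-1.445, -0.131)
t=19.000: state=(-1.385, -0.188)
t=19.180: state=(-1.374, -0.197)
largest grid value and its neighbours: v(2.080)=1.45695, v(2.100)=1.45700, v(2.120)=1.45697
parabola through these three points peaks at t≈2.103 with v≈1.45700

max v = 1.457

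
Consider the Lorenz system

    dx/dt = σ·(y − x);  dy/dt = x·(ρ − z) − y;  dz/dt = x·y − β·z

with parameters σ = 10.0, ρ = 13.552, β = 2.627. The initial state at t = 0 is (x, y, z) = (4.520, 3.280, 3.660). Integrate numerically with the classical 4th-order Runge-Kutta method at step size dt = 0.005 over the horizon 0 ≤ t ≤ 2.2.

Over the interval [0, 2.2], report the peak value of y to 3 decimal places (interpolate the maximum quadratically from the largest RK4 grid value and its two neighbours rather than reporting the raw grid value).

max y = 11.196

t=0.000: state=(4.520, 3.280, 3.660)
step 1 (dt=0.005): k1=(-12.400, 41.432, 5.211), k2=(-11.054, 40.963, 5.540), k3=(-11.100, 40.994, 5.544), k4=(-9.795, 40.554, 5.871); state += dt/6·(k1+2k2+2k3+k4)
t=0.005: state=(4.465, 3.485, 3.688)
t=0.010: state=(4.422, 3.686, 3.719)
t=0.015: state=(4.391, 3.883, 3.753)
continuing one RK4 step at a time; state shown every 20 steps (Δt=0.1):
t=0.100: state=(5.138, 7.047, 4.962)
t=0.200: state=(7.657, 10.451, 8.880)
t=0.300: state=(9.743, 10.530, 15.421)
t=0.400: state=(8.627, 5.845, 18.787)
t=0.500: state=(5.372, 2.242, 16.791)
t=0.600: state=(2.980, 1.370, 13.501)
t=0.700: state=(2.009, 1.568, 10.679)
t=0.800: state=(1.927, 2.150, 8.522)
t=0.900: state=(2.404, 3.133, 7.049)
t=1.000: state=(3.413, 4.725, 6.422)
t=1.100: state=(5.058, 7.023, 7.144)
t=1.200: state=(7.189, 9.308, 10.019)
t=1.300: state=(8.719, 9.326, 14.563)
t=1.400: state=(8.069, 6.279, 17.165)
t=1.500: state=(5.811, 3.474, 16.091)
t=1.600: state=(3.904, 2.522, 13.572)
t=1.700: state=(3.046, 2.662, 11.188)
t=1.800: state=(3.034, 3.356, 9.386)
t=1.900: state=(3.645, 4.535, 8.365)
t=2.000: state=(4.799, 6.200, 8.432)
t=2.100: state=(6.349, 7.951, 10.017)
t=2.200: state=(7.690, 8.575, 12.982)
largest grid value and its neighbours: y(0.250)=11.19203, y(0.255)=11.19544, y(0.260)=11.18389
parabola through these three points peaks at t≈0.254 with y≈11.19600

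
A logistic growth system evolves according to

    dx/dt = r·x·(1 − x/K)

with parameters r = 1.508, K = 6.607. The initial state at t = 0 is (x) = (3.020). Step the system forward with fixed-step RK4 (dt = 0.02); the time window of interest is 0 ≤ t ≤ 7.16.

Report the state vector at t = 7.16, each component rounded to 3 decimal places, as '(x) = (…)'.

t=0.000: state=(3.020)
step 1 (dt=0.02): k1=(2.472), k2=(2.476), k3=(2.476), k4=(2.478); state += dt/6·(k1+2k2+2k3+k4)
t=0.020: state=(3.070)
t=0.040: state=(3.119)
t=0.060: state=(3.169)
continuing one RK4 step at a time; state shown every 25 steps (Δt=0.5):
t=0.500: state=(4.238)
t=1.000: state=(5.232)
t=1.500: state=(5.880)
t=2.000: state=(6.244)
t=2.500: state=(6.431)
t=3.000: state=(6.523)
t=3.500: state=(6.567)
t=4.000: state=(6.588)
t=4.500: state=(6.598)
t=5.000: state=(6.603)
t=5.500: state=(6.605)
t=6.000: state=(6.606)
t=6.500: state=(6.607)
t=7.000: state=(6.607)
t=7.160: state=(6.607)

(x) = (6.607)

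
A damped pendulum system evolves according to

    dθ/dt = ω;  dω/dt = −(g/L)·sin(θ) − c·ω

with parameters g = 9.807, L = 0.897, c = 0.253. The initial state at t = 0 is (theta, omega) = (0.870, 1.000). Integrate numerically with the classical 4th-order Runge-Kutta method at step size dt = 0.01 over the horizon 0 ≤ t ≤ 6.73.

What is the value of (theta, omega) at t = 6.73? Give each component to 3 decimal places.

t=0.000: state=(0.870, 1.000)
step 1 (dt=0.01): k1=(1.000, -8.609), k2=(0.957, -8.634), k3=(0.957, -8.632), k4=(0.914, -8.655); state += dt/6·(k1+2k2+2k3+k4)
t=0.010: state=(0.880, 0.914)
t=0.020: state=(0.888, 0.827)
t=0.030: state=(0.896, 0.740)
continuing one RK4 step at a time; state shown every 25 steps (Δt=0.25):
t=0.250: state=(0.849, -1.142)
t=0.500: state=(0.354, -2.616)
t=0.750: state=(-0.321, -2.481)
t=1.000: state=(-0.762, -0.894)
t=1.250: state=(-0.740, 1.046)
t=1.500: state=(-0.294, 2.335)
t=1.750: state=(0.302, 2.163)
t=2.000: state=(0.679, 0.714)
t=2.250: state=(0.636, -1.023)
t=2.500: state=(0.222, -2.104)
t=2.750: state=(-0.301, -1.850)
t=3.000: state=(-0.610, -0.506)
t=3.250: state=(-0.538, 1.034)
t=3.500: state=(-0.150, 1.898)
t=3.750: state=(0.307, 1.550)
t=4.000: state=(0.548, 0.293)
t=4.250: state=(0.446, -1.051)
t=4.500: state=(0.081, -1.703)
t=4.750: state=(-0.312, -1.266)
t=5.000: state=(-0.490, -0.094)
t=5.250: state=(-0.361, 1.060)
t=5.500: state=(-0.019, 1.513)
t=5.750: state=(0.313, 1.001)
t=6.000: state=(0.433, -0.082)
t=6.250: state=(0.282, -1.051)
t=6.500: state=(-0.033, -1.324)
t=6.730: state=(-0.293, -0.828)

(theta, omega) = (-0.293, -0.828)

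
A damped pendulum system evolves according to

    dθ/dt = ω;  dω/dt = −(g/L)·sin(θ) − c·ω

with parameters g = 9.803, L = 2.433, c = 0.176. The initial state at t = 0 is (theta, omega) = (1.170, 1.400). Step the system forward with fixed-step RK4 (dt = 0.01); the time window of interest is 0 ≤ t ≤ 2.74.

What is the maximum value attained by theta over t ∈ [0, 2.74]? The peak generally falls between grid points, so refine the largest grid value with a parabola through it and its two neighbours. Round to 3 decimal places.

max theta = 1.413

t=0.000: state=(1.170, 1.400)
step 1 (dt=0.01): k1=(1.400, -3.956), k2=(1.380, -3.964), k3=(1.380, -3.964), k4=(1.360, -3.971); state += dt/6·(k1+2k2+2k3+k4)
t=0.010: state=(1.184, 1.360)
t=0.020: state=(1.197, 1.321)
t=0.030: state=(1.210, 1.281)
continuing one RK4 step at a time; state shown every 10 steps (Δt=0.1):
t=0.100: state=(1.290, 0.999)
t=0.200: state=(1.370, 0.593)
t=0.300: state=(1.409, 0.190)
t=0.400: state=(1.408, -0.208)
t=0.500: state=(1.368, -0.597)
t=0.600: state=(1.289, -0.974)
t=0.700: state=(1.173, -1.334)
t=0.800: state=(1.023, -1.667)
t=0.900: state=(0.841, -1.958)
t=1.000: state=(0.633, -2.193)
t=1.100: state=(0.405, -2.352)
t=1.200: state=(0.166, -2.424)
t=1.300: state=(-0.076, -2.399)
t=1.400: state=(-0.311, -2.280)
t=1.500: state=(-0.529, -2.077)
t=1.600: state=(-0.724, -1.806)
t=1.700: state=(-0.889, -1.486)
t=1.800: state=(-1.020, -1.133)
t=1.900: state=(-1.115, -0.763)
t=2.000: state=(-1.172, -0.386)
t=2.100: state=(-1.192, -0.009)
t=2.200: state=(-1.174, 0.361)
t=2.300: state=(-1.120, 0.720)
t=2.400: state=(-1.031, 1.059)
t=2.500: state=(-0.909, 1.370)
t=2.600: state=(-0.758, 1.643)
t=2.700: state=(-0.583, 1.862)
t=2.740: state=(-0.507, 1.932)
largest grid value and its neighbours: theta(0.340)=1.41317, theta(0.350)=1.41327, theta(0.360)=1.41298
parabola through these three points peaks at t≈0.348 with theta≈1.41329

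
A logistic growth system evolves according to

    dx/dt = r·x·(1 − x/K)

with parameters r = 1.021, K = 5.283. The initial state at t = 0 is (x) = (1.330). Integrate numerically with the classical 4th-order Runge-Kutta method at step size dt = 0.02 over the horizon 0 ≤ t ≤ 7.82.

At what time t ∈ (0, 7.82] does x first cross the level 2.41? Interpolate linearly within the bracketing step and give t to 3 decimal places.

t = 0.895

t=0.000: state=(1.330)
step 1 (dt=0.02): k1=(1.016), k2=(1.021), k3=(1.021), k4=(1.026); state += dt/6·(k1+2k2+2k3+k4)
t=0.020: state=(1.350)
t=0.040: state=(1.371)
t=0.060: state=(1.392)
continuing one RK4 step at a time; state shown every 25 steps (Δt=0.5):
t=0.500: state=(1.898)
t=0.880: state=(2.390)
next step: t=0.900: state=(2.417) — x has crossed 2.41
linear interpolation between t=0.880 (2.39024) and t=0.900 (2.41699) → t≈0.895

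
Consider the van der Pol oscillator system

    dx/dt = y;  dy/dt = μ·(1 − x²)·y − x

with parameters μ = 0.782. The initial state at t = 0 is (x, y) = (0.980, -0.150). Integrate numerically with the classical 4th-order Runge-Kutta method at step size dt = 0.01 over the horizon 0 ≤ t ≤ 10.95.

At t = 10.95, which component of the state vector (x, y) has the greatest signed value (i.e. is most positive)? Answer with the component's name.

largest component: y

t=0.000: state=(0.980, -0.150)
step 1 (dt=0.01): k1=(-0.150, -0.985), k2=(-0.155, -0.984), k3=(-0.155, -0.984), k4=(-0.160, -0.984); state += dt/6·(k1+2k2+2k3+k4)
t=0.010: state=(0.978, -0.160)
t=0.020: state=(0.977, -0.170)
t=0.030: state=(0.975, -0.179)
continuing one RK4 step at a time; state shown every 50 steps (Δt=0.5):
t=0.500: state=(0.784, -0.635)
t=1.000: state=(0.339, -1.159)
t=1.500: state=(-0.382, -1.699)
t=2.000: state=(-1.234, -1.481)
t=2.500: state=(-1.688, -0.316)
t=3.000: state=(-1.631, 0.451)
t=3.500: state=(-1.292, 0.887)
t=4.000: state=(-0.734, 1.381)
t=4.500: state=(0.135, 2.122)
t=5.000: state=(1.279, 2.120)
t=5.500: state=(1.932, 0.457)
t=6.000: state=(1.895, -0.442)
t=6.500: state=(1.575, -0.811)
t=7.000: state=(1.083, -1.181)
t=7.500: state=(0.351, -1.805)
t=8.000: state=(-0.743, -2.459)
t=8.500: state=(-1.768, -1.274)
t=9.000: state=(-1.997, 0.153)
t=9.500: state=(-1.774, 0.660)
t=10.000: state=(-1.365, 0.979)
t=10.500: state=(-0.770, 1.444)
t=10.950: state=(0.025, 2.126)
compare at T: x=0.025, y=2.126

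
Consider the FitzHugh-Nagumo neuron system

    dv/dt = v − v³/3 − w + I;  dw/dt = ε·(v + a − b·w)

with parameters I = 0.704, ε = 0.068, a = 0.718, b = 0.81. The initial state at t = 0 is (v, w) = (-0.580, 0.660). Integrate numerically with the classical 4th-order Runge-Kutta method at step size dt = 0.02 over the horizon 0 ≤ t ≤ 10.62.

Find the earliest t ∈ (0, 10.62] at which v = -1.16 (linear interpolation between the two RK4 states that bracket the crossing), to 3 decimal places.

t=0.000: state=(-0.580, 0.660)
step 1 (dt=0.02): k1=(-0.471, -0.027), k2=(-0.474, -0.027), k3=(-0.474, -0.027), k4=(-0.477, -0.028); state += dt/6·(k1+2k2+2k3+k4)
t=0.020: state=(-0.589, 0.659)
t=0.040: state=(-0.599, 0.659)
t=0.060: state=(-0.609, 0.658)
continuing one RK4 step at a time; state shown every 25 steps (Δt=0.5):
t=0.500: state=(-0.847, 0.642)
t=1.000: state=(-1.139, 0.616)
t=1.020: state=(-1.151, 0.614)
next step: t=1.040: state=(-1.162, 0.613) — v has crossed -1.16
linear interpolation between t=1.020 (-1.15058) and t=1.040 (-1.16159) → t≈1.037

t = 1.037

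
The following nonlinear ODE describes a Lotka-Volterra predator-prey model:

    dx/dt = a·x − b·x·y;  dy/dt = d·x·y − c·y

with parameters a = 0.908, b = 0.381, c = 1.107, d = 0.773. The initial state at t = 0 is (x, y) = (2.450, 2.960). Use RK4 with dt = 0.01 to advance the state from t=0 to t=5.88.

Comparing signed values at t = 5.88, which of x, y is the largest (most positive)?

t=0.000: state=(2.450, 2.960)
step 1 (dt=0.01): k1=(-0.538, 2.329), k2=(-0.549, 2.332), k3=(-0.549, 2.332), k4=(-0.559, 2.335); state += dt/6·(k1+2k2+2k3+k4)
t=0.010: state=(2.445, 2.983)
t=0.020: state=(2.439, 3.007)
t=0.030: state=(2.433, 3.030)
continuing one RK4 step at a time; state shown every 20 steps (Δt=0.2):
t=0.200: state=(2.303, 3.429)
t=0.400: state=(2.091, 3.862)
t=0.600: state=(1.843, 4.196)
t=0.800: state=(1.592, 4.384)
t=1.000: state=(1.364, 4.414)
t=1.200: state=(1.173, 4.302)
t=1.400: state=(1.021, 4.082)
t=1.600: state=(0.907, 3.795)
t=1.800: state=(0.824, 3.476)
t=2.000: state=(0.768, 3.149)
t=2.200: state=(0.733, 2.834)
t=2.400: state=(0.716, 2.539)
t=2.600: state=(0.715, 2.273)
t=2.800: state=(0.728, 2.036)
t=3.000: state=(0.754, 1.829)
t=3.200: state=(0.792, 1.652)
t=3.400: state=(0.842, 1.502)
t=3.600: state=(0.905, 1.377)
t=3.800: state=(0.981, 1.277)
t=4.000: state=(1.070, 1.199)
t=4.200: state=(1.174, 1.142)
t=4.400: state=(1.292, 1.108)
t=4.600: state=(1.425, 1.095)
t=4.800: state=(1.572, 1.106)
t=5.000: state=(1.730, 1.144)
t=5.200: state=(1.897, 1.213)
t=5.400: state=(2.066, 1.321)
t=5.600: state=(2.228, 1.476)
t=5.800: state=(2.369, 1.688)
t=5.880: state=(2.416, 1.791)
compare at T: x=2.416, y=1.791

largest component: x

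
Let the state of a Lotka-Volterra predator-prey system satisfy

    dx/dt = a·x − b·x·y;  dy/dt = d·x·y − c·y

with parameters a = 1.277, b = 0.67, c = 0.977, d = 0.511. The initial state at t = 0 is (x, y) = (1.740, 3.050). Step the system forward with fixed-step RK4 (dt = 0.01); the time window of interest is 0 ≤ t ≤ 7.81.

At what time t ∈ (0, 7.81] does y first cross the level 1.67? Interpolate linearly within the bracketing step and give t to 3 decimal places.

t=0.000: state=(1.740, 3.050)
step 1 (dt=0.01): k1=(-1.334, -0.268), k2=(-1.327, -0.278), k3=(-1.327, -0.278), k4=(-1.320, -0.288); state += dt/6·(k1+2k2+2k3+k4)
t=0.010: state=(1.727, 3.047)
t=0.020: state=(1.714, 3.044)
t=0.030: state=(1.701, 3.041)
continuing one RK4 step at a time; state shown every 50 steps (Δt=0.5):
t=0.500: state=(1.242, 2.720)
t=1.000: state=(1.027, 2.219)
t=1.500: state=(1.002, 1.759)
t=1.610: state=(1.016, 1.671)
next step: t=1.620: state=(1.018, 1.664) — y has crossed 1.67
linear interpolation between t=1.610 (1.67147) and t=1.620 (1.66384) → t≈1.612

t = 1.612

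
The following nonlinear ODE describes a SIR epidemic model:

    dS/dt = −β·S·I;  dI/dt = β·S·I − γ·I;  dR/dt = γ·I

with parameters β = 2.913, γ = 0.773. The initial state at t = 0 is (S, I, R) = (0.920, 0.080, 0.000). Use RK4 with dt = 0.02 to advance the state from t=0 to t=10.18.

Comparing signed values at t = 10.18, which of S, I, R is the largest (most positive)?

t=0.000: state=(0.920, 0.080, 0.000)
step 1 (dt=0.02): k1=(-0.214, 0.153, 0.062), k2=(-0.218, 0.155, 0.063), k3=(-0.218, 0.155, 0.063), k4=(-0.222, 0.157, 0.064); state += dt/6·(k1+2k2+2k3+k4)
t=0.020: state=(0.916, 0.083, 0.001)
t=0.040: state=(0.911, 0.086, 0.003)
t=0.060: state=(0.906, 0.090, 0.004)
continuing one RK4 step at a time; state shown every 25 steps (Δt=0.5):
t=0.500: state=(0.763, 0.187, 0.050)
t=1.000: state=(0.524, 0.327, 0.149)
t=1.500: state=(0.304, 0.402, 0.294)
t=2.000: state=(0.170, 0.382, 0.448)
t=2.500: state=(0.102, 0.315, 0.583)
t=3.000: state=(0.068, 0.241, 0.690)
t=3.500: state=(0.050, 0.179, 0.771)
t=4.000: state=(0.040, 0.130, 0.830)
t=4.500: state=(0.034, 0.093, 0.873)
t=5.000: state=(0.031, 0.066, 0.903)
t=5.500: state=(0.028, 0.047, 0.925)
t=6.000: state=(0.027, 0.033, 0.940)
t=6.500: state=(0.026, 0.023, 0.951)
t=7.000: state=(0.025, 0.016, 0.959)
t=7.500: state=(0.024, 0.012, 0.964)
t=8.000: state=(0.024, 0.008, 0.968)
t=8.500: state=(0.024, 0.006, 0.971)
t=9.000: state=(0.024, 0.004, 0.972)
t=9.500: state=(0.023, 0.003, 0.974)
t=10.000: state=(0.023, 0.002, 0.975)
t=10.180: state=(0.023, 0.002, 0.975)
compare at T: S=0.023, I=0.002, R=0.975

largest component: R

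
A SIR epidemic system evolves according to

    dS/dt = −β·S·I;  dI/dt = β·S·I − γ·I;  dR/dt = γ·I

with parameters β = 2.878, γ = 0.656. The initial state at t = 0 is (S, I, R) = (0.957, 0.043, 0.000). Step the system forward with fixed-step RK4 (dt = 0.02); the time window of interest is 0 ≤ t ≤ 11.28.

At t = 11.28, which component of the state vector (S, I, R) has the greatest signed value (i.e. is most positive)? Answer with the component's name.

t=0.000: state=(0.957, 0.043, 0.000)
step 1 (dt=0.02): k1=(-0.118, 0.090, 0.028), k2=(-0.121, 0.092, 0.029), k3=(-0.121, 0.092, 0.029), k4=(-0.123, 0.094, 0.029); state += dt/6·(k1+2k2+2k3+k4)
t=0.020: state=(0.955, 0.045, 0.001)
t=0.040: state=(0.952, 0.047, 0.001)
t=0.060: state=(0.949, 0.049, 0.002)
continuing one RK4 step at a time; state shown every 25 steps (Δt=0.5):
t=0.500: state=(0.860, 0.116, 0.024)
t=1.000: state=(0.664, 0.253, 0.083)
t=1.500: state=(0.414, 0.395, 0.191)
t=2.000: state=(0.223, 0.445, 0.332)
t=2.500: state=(0.120, 0.407, 0.473)
t=3.000: state=(0.070, 0.335, 0.595)
t=3.500: state=(0.046, 0.262, 0.693)
t=4.000: state=(0.033, 0.199, 0.768)
t=4.500: state=(0.026, 0.150, 0.825)
t=5.000: state=(0.021, 0.111, 0.867)
t=5.500: state=(0.019, 0.083, 0.899)
t=6.000: state=(0.017, 0.061, 0.922)
t=6.500: state=(0.016, 0.045, 0.939)
t=7.000: state=(0.015, 0.033, 0.952)
t=7.500: state=(0.014, 0.024, 0.962)
t=8.000: state=(0.014, 0.018, 0.968)
t=8.500: state=(0.013, 0.013, 0.973)
t=9.000: state=(0.013, 0.010, 0.977)
t=9.500: state=(0.013, 0.007, 0.980)
t=10.000: state=(0.013, 0.005, 0.982)
t=10.500: state=(0.013, 0.004, 0.983)
t=11.000: state=(0.013, 0.003, 0.984)
t=11.280: state=(0.013, 0.002, 0.985)
compare at T: S=0.013, I=0.002, R=0.985

largest component: R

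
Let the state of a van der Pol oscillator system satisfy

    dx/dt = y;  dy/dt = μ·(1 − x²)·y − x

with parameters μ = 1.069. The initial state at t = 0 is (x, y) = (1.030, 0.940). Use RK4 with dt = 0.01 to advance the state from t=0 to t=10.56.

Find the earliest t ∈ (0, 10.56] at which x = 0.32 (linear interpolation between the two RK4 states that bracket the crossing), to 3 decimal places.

t = 2.013

t=0.000: state=(1.030, 0.940)
step 1 (dt=0.01): k1=(0.940, -1.091), k2=(0.935, -1.105), k3=(0.934, -1.105), k4=(0.929, -1.119); state += dt/6·(k1+2k2+2k3+k4)
t=0.010: state=(1.039, 0.929)
t=0.020: state=(1.049, 0.918)
t=0.030: state=(1.058, 0.906)
continuing one RK4 step at a time; state shown every 50 steps (Δt=0.5):
t=0.500: state=(1.326, 0.211)
t=1.000: state=(1.266, -0.407)
t=1.500: state=(0.943, -0.890)
t=2.000: state=(0.341, -1.584)
t=2.010: state=(0.325, -1.602)
next step: t=2.020: state=(0.309, -1.621) — x has crossed 0.32
linear interpolation between t=2.010 (0.32515) and t=2.020 (0.30903) → t≈2.013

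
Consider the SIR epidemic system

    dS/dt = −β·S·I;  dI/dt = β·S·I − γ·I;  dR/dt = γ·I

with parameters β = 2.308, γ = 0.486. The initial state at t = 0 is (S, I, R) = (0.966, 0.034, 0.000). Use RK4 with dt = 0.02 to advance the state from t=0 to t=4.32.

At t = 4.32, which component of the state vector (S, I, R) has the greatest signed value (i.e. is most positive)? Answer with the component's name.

t=0.000: state=(0.966, 0.034, 0.000)
step 1 (dt=0.02): k1=(-0.076, 0.059, 0.017), k2=(-0.077, 0.060, 0.017), k3=(-0.077, 0.060, 0.017), k4=(-0.078, 0.061, 0.017); state += dt/6·(k1+2k2+2k3+k4)
t=0.020: state=(0.964, 0.035, 0.000)
t=0.040: state=(0.963, 0.036, 0.001)
t=0.060: state=(0.961, 0.038, 0.001)
continuing one RK4 step at a time; state shown every 10 steps (Δt=0.2):
t=0.200: state=(0.948, 0.048, 0.004)
t=0.400: state=(0.923, 0.067, 0.009)
t=0.600: state=(0.890, 0.093, 0.017)
t=0.800: state=(0.847, 0.125, 0.028)
t=1.000: state=(0.792, 0.166, 0.042)
t=1.200: state=(0.726, 0.214, 0.060)
t=1.400: state=(0.649, 0.267, 0.084)
t=1.600: state=(0.567, 0.321, 0.112)
t=1.800: state=(0.483, 0.371, 0.146)
t=2.000: state=(0.403, 0.413, 0.184)
t=2.200: state=(0.331, 0.444, 0.226)
t=2.400: state=(0.268, 0.462, 0.270)
t=2.600: state=(0.216, 0.469, 0.315)
t=2.800: state=(0.174, 0.465, 0.361)
t=3.000: state=(0.141, 0.454, 0.405)
t=3.200: state=(0.115, 0.437, 0.449)
t=3.400: state=(0.094, 0.416, 0.490)
t=3.600: state=(0.078, 0.392, 0.529)
t=3.800: state=(0.066, 0.368, 0.566)
t=4.000: state=(0.056, 0.343, 0.601)
t=4.200: state=(0.048, 0.319, 0.633)
t=4.320: state=(0.044, 0.305, 0.651)
compare at T: S=0.044, I=0.305, R=0.651

largest component: R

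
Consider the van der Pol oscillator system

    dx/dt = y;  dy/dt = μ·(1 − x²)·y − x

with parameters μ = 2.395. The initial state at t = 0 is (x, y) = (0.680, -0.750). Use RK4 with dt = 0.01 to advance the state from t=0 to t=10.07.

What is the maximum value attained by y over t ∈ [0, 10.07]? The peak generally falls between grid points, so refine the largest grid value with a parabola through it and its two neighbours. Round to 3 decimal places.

t=0.000: state=(0.680, -0.750)
step 1 (dt=0.01): k1=(-0.750, -1.646), k2=(-0.758, -1.662), k3=(-0.758, -1.662), k4=(-0.767, -1.678); state += dt/6·(k1+2k2+2k3+k4)
t=0.010: state=(0.672, -0.767)
t=0.020: state=(0.665, -0.784)
t=0.030: state=(0.657, -0.801)
continuing one RK4 step at a time; state shown every 50 steps (Δt=0.5):
t=0.500: state=(-0.013, -2.358)
t=1.000: state=(-1.629, -2.375)
t=1.500: state=(-1.936, 0.170)
t=2.000: state=(-1.803, 0.313)
t=2.500: state=(-1.632, 0.374)
t=3.000: state=(-1.423, 0.471)
t=3.500: state=(-1.143, 0.679)
t=4.000: state=(-0.678, 1.318)
t=4.500: state=(0.508, 3.901)
t=5.000: state=(1.982, 0.615)
t=5.500: state=(1.963, -0.257)
t=6.000: state=(1.819, -0.313)
t=6.500: state=(1.650, -0.367)
t=7.000: state=(1.445, -0.459)
t=7.500: state=(1.175, -0.650)
t=8.000: state=(0.738, -1.212)
t=8.500: state=(-0.328, -3.568)
t=9.000: state=(-1.944, -0.966)
t=9.500: state=(-1.975, 0.245)
t=10.000: state=(-1.833, 0.308)
t=10.070: state=(-1.812, 0.315)
largest grid value and its neighbours: y(4.600)=4.30169, y(4.610)=4.30344, y(4.620)=4.29619
parabola through these three points peaks at t≈4.607 with y≈4.30386

max y = 4.304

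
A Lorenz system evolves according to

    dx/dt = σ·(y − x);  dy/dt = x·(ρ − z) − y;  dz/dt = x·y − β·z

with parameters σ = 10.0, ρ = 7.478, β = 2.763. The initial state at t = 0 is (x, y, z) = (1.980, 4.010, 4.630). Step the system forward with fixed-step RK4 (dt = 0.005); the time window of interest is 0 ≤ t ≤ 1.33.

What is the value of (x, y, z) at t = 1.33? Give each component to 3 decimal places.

(x, y, z) = (4.179, 4.454, 5.794)

t=0.000: state=(1.980, 4.010, 4.630)
step 1 (dt=0.005): k1=(20.300, 1.629, -4.853), k2=(19.833, 1.794, -4.608), k3=(19.849, 1.789, -4.613), k4=(19.397, 1.951, -4.373); state += dt/6·(k1+2k2+2k3+k4)
t=0.005: state=(2.079, 4.019, 4.607)
t=0.010: state=(2.174, 4.029, 4.586)
t=0.015: state=(2.265, 4.042, 4.568)
continuing one RK4 step at a time; state shown every 10 steps (Δt=0.05):
t=0.050: state=(2.807, 4.162, 4.496)
t=0.100: state=(3.391, 4.410, 4.540)
t=0.150: state=(3.853, 4.700, 4.728)
t=0.200: state=(4.248, 4.985, 5.038)
t=0.250: state=(4.591, 5.226, 5.446)
t=0.300: state=(4.878, 5.386, 5.921)
t=0.350: state=(5.093, 5.440, 6.422)
t=0.400: state=(5.221, 5.379, 6.900)
t=0.450: state=(5.250, 5.210, 7.308)
t=0.500: state=(5.183, 4.958, 7.606)
t=0.550: state=(5.032, 4.661, 7.773)
t=0.600: state=(4.821, 4.356, 7.806)
t=0.650: state=(4.577, 4.076, 7.723)
t=0.700: state=(4.328, 3.842, 7.548)
t=0.750: state=(4.097, 3.664, 7.310)
t=0.800: state=(3.899, 3.544, 7.038)
t=0.850: state=(3.744, 3.479, 6.754)
t=0.900: state=(3.635, 3.465, 6.480)
t=0.950: state=(3.573, 3.494, 6.228)
t=1.000: state=(3.555, 3.560, 6.010)
t=1.050: state=(3.577, 3.657, 5.835)
t=1.100: state=(3.634, 3.780, 5.708)
t=1.150: state=(3.721, 3.920, 5.632)
t=1.200: state=(3.831, 4.072, 5.610)
t=1.250: state=(3.959, 4.226, 5.642)
t=1.300: state=(4.096, 4.373, 5.723)
t=1.330: state=(4.179, 4.454, 5.794)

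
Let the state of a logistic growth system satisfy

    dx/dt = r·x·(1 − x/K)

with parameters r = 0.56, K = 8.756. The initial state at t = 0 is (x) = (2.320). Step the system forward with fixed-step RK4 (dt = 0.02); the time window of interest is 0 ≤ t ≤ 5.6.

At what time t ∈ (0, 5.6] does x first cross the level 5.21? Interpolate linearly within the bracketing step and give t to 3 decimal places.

t=0.000: state=(2.320)
step 1 (dt=0.02): k1=(0.955), k2=(0.957), k3=(0.957), k4=(0.960); state += dt/6·(k1+2k2+2k3+k4)
t=0.020: state=(2.339)
t=0.040: state=(2.358)
t=0.060: state=(2.378)
continuing one RK4 step at a time; state shown every 10 steps (Δt=0.2):
t=0.200: state=(2.516)
t=0.400: state=(2.721)
t=0.600: state=(2.936)
t=0.800: state=(3.158)
t=1.000: state=(3.388)
t=1.200: state=(3.623)
t=1.400: state=(3.863)
t=1.600: state=(4.106)
t=1.800: state=(4.351)
t=2.000: state=(4.596)
t=2.200: state=(4.840)
t=2.400: state=(5.080)
t=2.500: state=(5.199)
next step: t=2.520: state=(5.223) — x has crossed 5.21
linear interpolation between t=2.500 (5.19923) and t=2.520 (5.22286) → t≈2.509

t = 2.509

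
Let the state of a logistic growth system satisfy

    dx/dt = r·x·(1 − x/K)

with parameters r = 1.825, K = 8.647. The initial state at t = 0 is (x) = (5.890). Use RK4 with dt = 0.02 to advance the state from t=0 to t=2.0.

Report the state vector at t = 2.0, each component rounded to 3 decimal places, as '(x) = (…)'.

(x) = (8.543)

t=0.000: state=(5.890)
step 1 (dt=0.02): k1=(3.427), k2=(3.404), k3=(3.405), k4=(3.381); state += dt/6·(k1+2k2+2k3+k4)
t=0.020: state=(5.958)
t=0.040: state=(6.025)
t=0.060: state=(6.091)
continuing one RK4 step at a time; state shown every 5 steps (Δt=0.1):
t=0.100: state=(6.221)
t=0.200: state=(6.526)
t=0.300: state=(6.805)
t=0.400: state=(7.055)
t=0.500: state=(7.279)
t=0.600: state=(7.476)
t=0.700: state=(7.649)
t=0.800: state=(7.799)
t=0.900: state=(7.929)
t=1.000: state=(8.040)
t=1.100: state=(8.135)
t=1.200: state=(8.217)
t=1.300: state=(8.285)
t=1.400: state=(8.344)
t=1.500: state=(8.393)
t=1.600: state=(8.434)
t=1.700: state=(8.469)
t=1.800: state=(8.498)
t=1.900: state=(8.523)
t=2.000: state=(8.543)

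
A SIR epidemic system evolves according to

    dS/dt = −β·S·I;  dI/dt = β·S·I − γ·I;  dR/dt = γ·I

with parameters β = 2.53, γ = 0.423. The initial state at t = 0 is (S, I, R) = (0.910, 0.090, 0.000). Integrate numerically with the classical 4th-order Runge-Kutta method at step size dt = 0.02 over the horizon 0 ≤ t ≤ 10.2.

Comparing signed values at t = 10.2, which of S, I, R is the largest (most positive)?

t=0.000: state=(0.910, 0.090, 0.000)
step 1 (dt=0.02): k1=(-0.207, 0.169, 0.038), k2=(-0.211, 0.172, 0.039), k3=(-0.211, 0.172, 0.039), k4=(-0.214, 0.175, 0.040); state += dt/6·(k1+2k2+2k3+k4)
t=0.020: state=(0.906, 0.093, 0.001)
t=0.040: state=(0.901, 0.097, 0.002)
t=0.060: state=(0.897, 0.101, 0.002)
continuing one RK4 step at a time; state shown every 25 steps (Δt=0.5):
t=0.500: state=(0.758, 0.211, 0.031)
t=1.000: state=(0.520, 0.386, 0.093)
t=1.500: state=(0.291, 0.519, 0.191)
t=2.000: state=(0.147, 0.548, 0.305)
t=2.500: state=(0.075, 0.507, 0.418)
t=3.000: state=(0.041, 0.441, 0.518)
t=3.500: state=(0.025, 0.371, 0.604)
t=4.000: state=(0.016, 0.308, 0.676)
t=4.500: state=(0.011, 0.254, 0.735)
t=5.000: state=(0.008, 0.208, 0.784)
t=5.500: state=(0.007, 0.170, 0.824)
t=6.000: state=(0.005, 0.139, 0.856)
t=6.500: state=(0.005, 0.113, 0.883)
t=7.000: state=(0.004, 0.092, 0.904)
t=7.500: state=(0.004, 0.075, 0.922)
t=8.000: state=(0.003, 0.061, 0.936)
t=8.500: state=(0.003, 0.049, 0.948)
t=9.000: state=(0.003, 0.040, 0.957)
t=9.500: state=(0.003, 0.033, 0.965)
t=10.000: state=(0.003, 0.026, 0.971)
t=10.200: state=(0.003, 0.024, 0.973)
compare at T: S=0.003, I=0.024, R=0.973

largest component: R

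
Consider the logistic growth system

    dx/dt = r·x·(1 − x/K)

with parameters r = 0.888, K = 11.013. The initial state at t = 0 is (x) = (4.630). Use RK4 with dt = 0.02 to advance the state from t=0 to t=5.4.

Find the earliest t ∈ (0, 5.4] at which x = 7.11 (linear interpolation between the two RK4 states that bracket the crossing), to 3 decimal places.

t=0.000: state=(4.630)
step 1 (dt=0.02): k1=(2.383), k2=(2.386), k3=(2.386), k4=(2.390); state += dt/6·(k1+2k2+2k3+k4)
t=0.020: state=(4.678)
t=0.040: state=(4.726)
t=0.060: state=(4.774)
continuing one RK4 step at a time; state shown every 10 steps (Δt=0.2):
t=0.200: state=(5.112)
t=0.400: state=(5.600)
t=0.600: state=(6.087)
t=0.800: state=(6.565)
t=1.000: state=(7.027)
t=1.020: state=(7.072)
next step: t=1.040: state=(7.117) — x has crossed 7.11
linear interpolation between t=1.020 (7.07192) and t=1.040 (7.11676) → t≈1.037

t = 1.037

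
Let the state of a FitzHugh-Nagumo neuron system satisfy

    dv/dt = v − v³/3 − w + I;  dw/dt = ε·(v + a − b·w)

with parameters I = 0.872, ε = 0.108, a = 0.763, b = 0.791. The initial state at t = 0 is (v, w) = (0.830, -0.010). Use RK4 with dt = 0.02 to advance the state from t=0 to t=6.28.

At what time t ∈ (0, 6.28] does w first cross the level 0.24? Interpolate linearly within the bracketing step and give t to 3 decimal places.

t=0.000: state=(0.830, -0.010)
step 1 (dt=0.02): k1=(1.521, 0.173), k2=(1.524, 0.174), k3=(1.524, 0.174), k4=(1.527, 0.176); state += dt/6·(k1+2k2+2k3+k4)
t=0.020: state=(0.860, -0.007)
t=0.040: state=(0.891, -0.003)
t=0.060: state=(0.922, 0.001)
continuing one RK4 step at a time; state shown every 25 steps (Δt=0.5):
t=0.500: state=(1.533, 0.094)
t=1.000: state=(1.876, 0.223)
t=1.060: state=(1.894, 0.239)
next step: t=1.080: state=(1.899, 0.244) — w has crossed 0.24
linear interpolation between t=1.060 (0.23859) and t=1.080 (0.24392) → t≈1.065

t = 1.065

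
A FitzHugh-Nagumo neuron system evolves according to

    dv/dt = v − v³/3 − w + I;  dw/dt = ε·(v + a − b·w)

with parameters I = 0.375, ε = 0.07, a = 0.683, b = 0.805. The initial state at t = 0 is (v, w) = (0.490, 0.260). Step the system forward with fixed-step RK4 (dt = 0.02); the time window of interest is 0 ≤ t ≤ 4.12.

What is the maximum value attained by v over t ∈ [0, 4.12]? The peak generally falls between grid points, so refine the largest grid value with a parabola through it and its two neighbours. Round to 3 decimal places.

t=0.000: state=(0.490, 0.260)
step 1 (dt=0.02): k1=(0.566, 0.067), k2=(0.569, 0.068), k3=(0.569, 0.068), k4=(0.573, 0.068); state += dt/6·(k1+2k2+2k3+k4)
t=0.020: state=(0.501, 0.261)
t=0.040: state=(0.513, 0.263)
t=0.060: state=(0.525, 0.264)
continuing one RK4 step at a time; state shown every 10 steps (Δt=0.2):
t=0.200: state=(0.610, 0.274)
t=0.400: state=(0.743, 0.290)
t=0.600: state=(0.885, 0.308)
t=0.800: state=(1.029, 0.327)
t=1.000: state=(1.168, 0.348)
t=1.200: state=(1.292, 0.371)
t=1.400: state=(1.397, 0.395)
t=1.600: state=(1.479, 0.420)
t=1.800: state=(1.540, 0.446)
t=2.000: state=(1.581, 0.472)
t=2.200: state=(1.607, 0.499)
t=2.400: state=(1.622, 0.525)
t=2.600: state=(1.628, 0.551)
t=2.800: state=(1.628, 0.577)
t=3.000: state=(1.624, 0.603)
t=3.200: state=(1.616, 0.628)
t=3.400: state=(1.606, 0.653)
t=3.600: state=(1.595, 0.678)
t=3.800: state=(1.582, 0.702)
t=4.000: state=(1.569, 0.725)
t=4.120: state=(1.561, 0.739)
largest grid value and its neighbours: v(2.680)=1.62869, v(2.700)=1.62870, v(2.720)=1.62866
parabola through these three points peaks at t≈2.694 with v≈1.62870

max v = 1.629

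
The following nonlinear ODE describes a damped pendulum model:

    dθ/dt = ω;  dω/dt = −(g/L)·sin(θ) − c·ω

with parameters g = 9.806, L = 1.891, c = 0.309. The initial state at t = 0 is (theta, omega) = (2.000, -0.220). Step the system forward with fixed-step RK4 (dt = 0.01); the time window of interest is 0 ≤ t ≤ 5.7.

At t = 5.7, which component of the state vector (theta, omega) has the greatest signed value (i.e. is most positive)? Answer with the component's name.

largest component: omega

t=0.000: state=(2.000, -0.220)
step 1 (dt=0.01): k1=(-0.220, -4.647), k2=(-0.243, -4.642), k3=(-0.243, -4.643), k4=(-0.266, -4.638); state += dt/6·(k1+2k2+2k3+k4)
t=0.010: state=(1.998, -0.266)
t=0.020: state=(1.995, -0.313)
t=0.030: state=(1.991, -0.359)
continuing one RK4 step at a time; state shown every 20 steps (Δt=0.2):
t=0.200: state=(1.864, -1.142)
t=0.400: state=(1.543, -2.064)
t=0.600: state=(1.043, -2.900)
t=0.800: state=(0.406, -3.386)
t=1.000: state=(-0.268, -3.245)
t=1.200: state=(-0.852, -2.511)
t=1.400: state=(-1.253, -1.483)
t=1.600: state=(-1.442, -0.411)
t=1.800: state=(-1.421, 0.612)
t=2.000: state=(-1.203, 1.549)
t=2.200: state=(-0.813, 2.307)
t=2.400: state=(-0.305, 2.700)
t=2.600: state=(0.231, 2.570)
t=2.800: state=(0.691, 1.961)
t=3.000: state=(0.998, 1.084)
t=3.200: state=(1.120, 0.135)
t=3.400: state=(1.055, -0.770)
t=3.600: state=(0.821, -1.540)
t=3.800: state=(0.456, -2.049)
t=4.000: state=(0.027, -2.165)
t=4.200: state=(-0.381, -1.852)
t=4.400: state=(-0.692, -1.219)
t=4.600: state=(-0.858, -0.433)
t=4.800: state=(-0.864, 0.365)
t=5.000: state=(-0.719, 1.066)
t=5.200: state=(-0.452, 1.561)
t=5.400: state=(-0.115, 1.749)
t=5.600: state=(0.224, 1.585)
t=5.700: state=(0.373, 1.386)
compare at T: theta=0.373, omega=1.386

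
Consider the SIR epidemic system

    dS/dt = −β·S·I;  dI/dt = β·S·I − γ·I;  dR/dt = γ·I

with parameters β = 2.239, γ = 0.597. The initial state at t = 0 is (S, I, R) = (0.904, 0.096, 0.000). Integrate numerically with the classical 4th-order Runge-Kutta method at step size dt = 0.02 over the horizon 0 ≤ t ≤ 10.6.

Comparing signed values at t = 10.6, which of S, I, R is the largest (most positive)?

t=0.000: state=(0.904, 0.096, 0.000)
step 1 (dt=0.02): k1=(-0.194, 0.137, 0.057), k2=(-0.197, 0.139, 0.058), k3=(-0.197, 0.139, 0.058), k4=(-0.199, 0.140, 0.059); state += dt/6·(k1+2k2+2k3+k4)
t=0.020: state=(0.900, 0.099, 0.001)
t=0.040: state=(0.896, 0.102, 0.002)
t=0.060: state=(0.892, 0.104, 0.004)
continuing one RK4 step at a time; state shown every 25 steps (Δt=0.5):
t=0.500: state=(0.776, 0.183, 0.041)
t=1.000: state=(0.594, 0.294, 0.112)
t=1.500: state=(0.405, 0.381, 0.214)
t=2.000: state=(0.259, 0.408, 0.333)
t=2.500: state=(0.166, 0.382, 0.452)
t=3.000: state=(0.111, 0.330, 0.559)
t=3.500: state=(0.079, 0.272, 0.649)
t=4.000: state=(0.060, 0.218, 0.722)
t=4.500: state=(0.049, 0.172, 0.780)
t=5.000: state=(0.041, 0.134, 0.825)
t=5.500: state=(0.036, 0.104, 0.860)
t=6.000: state=(0.032, 0.080, 0.888)
t=6.500: state=(0.030, 0.061, 0.909)
t=7.000: state=(0.028, 0.047, 0.925)
t=7.500: state=(0.027, 0.036, 0.937)
t=8.000: state=(0.026, 0.028, 0.946)
t=8.500: state=(0.025, 0.021, 0.954)
t=9.000: state=(0.025, 0.016, 0.959)
t=9.500: state=(0.024, 0.012, 0.963)
t=10.000: state=(0.024, 0.009, 0.967)
t=10.500: state=(0.024, 0.007, 0.969)
t=10.600: state=(0.024, 0.007, 0.969)
compare at T: S=0.024, I=0.007, R=0.969

largest component: R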